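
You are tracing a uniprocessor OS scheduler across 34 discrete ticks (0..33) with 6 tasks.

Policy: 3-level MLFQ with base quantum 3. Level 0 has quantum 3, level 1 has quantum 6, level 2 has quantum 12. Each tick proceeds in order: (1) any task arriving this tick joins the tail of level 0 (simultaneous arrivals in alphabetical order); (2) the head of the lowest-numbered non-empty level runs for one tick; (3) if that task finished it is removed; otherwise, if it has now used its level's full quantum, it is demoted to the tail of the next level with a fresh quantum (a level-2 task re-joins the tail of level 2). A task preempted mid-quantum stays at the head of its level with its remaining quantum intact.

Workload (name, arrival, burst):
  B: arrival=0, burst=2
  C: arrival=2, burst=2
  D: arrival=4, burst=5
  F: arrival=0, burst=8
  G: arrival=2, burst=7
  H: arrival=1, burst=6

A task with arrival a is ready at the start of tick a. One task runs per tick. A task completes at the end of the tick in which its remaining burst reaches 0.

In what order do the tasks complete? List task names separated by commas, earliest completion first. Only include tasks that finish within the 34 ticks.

t=0: L0/L1/L2 = BF/-/- → run B
t=1: L0/L1/L2 = BFH/-/- → run B
t=2: L0/L1/L2 = FHCG/-/- → run F
t=3: L0/L1/L2 = FHCG/-/- → run F
t=4: L0/L1/L2 = FHCGD/-/- → run F
t=5: L0/L1/L2 = HCGD/F/- → run H
t=6: L0/L1/L2 = HCGD/F/- → run H
t=7: L0/L1/L2 = HCGD/F/- → run H
t=8: L0/L1/L2 = CGD/FH/- → run C
t=9: L0/L1/L2 = CGD/FH/- → run C
t=10: L0/L1/L2 = GD/FH/- → run G
t=11: L0/L1/L2 = GD/FH/- → run G
t=12: L0/L1/L2 = GD/FH/- → run G
t=13: L0/L1/L2 = D/FHG/- → run D
t=14: L0/L1/L2 = D/FHG/- → run D
t=15: L0/L1/L2 = D/FHG/- → run D
t=16: L0/L1/L2 = -/FHGD/- → run F
t=17: L0/L1/L2 = -/FHGD/- → run F
t=18: L0/L1/L2 = -/FHGD/- → run F
t=19: L0/L1/L2 = -/FHGD/- → run F
t=20: L0/L1/L2 = -/FHGD/- → run F
t=21: L0/L1/L2 = -/HGD/- → run H
t=22: L0/L1/L2 = -/HGD/- → run H
t=23: L0/L1/L2 = -/HGD/- → run H
t=24: L0/L1/L2 = -/GD/- → run G
t=25: L0/L1/L2 = -/GD/- → run G
t=26: L0/L1/L2 = -/GD/- → run G
t=27: L0/L1/L2 = -/GD/- → run G
t=28: L0/L1/L2 = -/D/- → run D
t=29: L0/L1/L2 = -/D/- → run D
t=30: (idle)
t=31: (idle)
t=32: (idle)
t=33: (idle)

completion order = B, C, F, H, G, D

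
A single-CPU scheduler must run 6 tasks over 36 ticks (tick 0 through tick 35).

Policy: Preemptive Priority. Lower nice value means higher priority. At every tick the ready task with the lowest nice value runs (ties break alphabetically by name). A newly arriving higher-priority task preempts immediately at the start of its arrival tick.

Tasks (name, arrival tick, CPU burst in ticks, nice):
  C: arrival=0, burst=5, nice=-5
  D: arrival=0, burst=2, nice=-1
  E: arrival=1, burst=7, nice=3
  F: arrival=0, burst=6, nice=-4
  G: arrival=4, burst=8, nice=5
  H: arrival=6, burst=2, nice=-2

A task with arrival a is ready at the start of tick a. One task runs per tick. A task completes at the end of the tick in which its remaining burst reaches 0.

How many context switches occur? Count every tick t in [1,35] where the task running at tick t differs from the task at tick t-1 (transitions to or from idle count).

t=0: ready={C,D,F} → run C
t=1: ready={C,D,E,F} → run C
t=2: ready={C,D,E,F} → run C
t=3: ready={C,D,E,F} → run C
t=4: ready={C,D,E,F,G} → run C
t=5: ready={D,E,F,G} → run F
t=6: ready={D,E,F,G,H} → run F
t=7: ready={D,E,F,G,H} → run F
t=8: ready={D,E,F,G,H} → run F
t=9: ready={D,E,F,G,H} → run F
t=10: ready={D,E,F,G,H} → run F
t=11: ready={D,E,G,H} → run H
t=12: ready={D,E,G,H} → run H
t=13: ready={D,E,G} → run D
t=14: ready={D,E,G} → run D
t=15: ready={E,G} → run E
t=16: ready={E,G} → run E
t=17: ready={E,G} → run E
t=18: ready={E,G} → run E
t=19: ready={E,G} → run E
t=20: ready={E,G} → run E
t=21: ready={E,G} → run E
t=22: ready={G} → run G
t=23: ready={G} → run G
t=24: ready={G} → run G
t=25: ready={G} → run G
t=26: ready={G} → run G
t=27: ready={G} → run G
t=28: ready={G} → run G
t=29: ready={G} → run G
t=30: (idle)
t=31: (idle)
t=32: (idle)
t=33: (idle)
t=34: (idle)
t=35: (idle)

context switches = 6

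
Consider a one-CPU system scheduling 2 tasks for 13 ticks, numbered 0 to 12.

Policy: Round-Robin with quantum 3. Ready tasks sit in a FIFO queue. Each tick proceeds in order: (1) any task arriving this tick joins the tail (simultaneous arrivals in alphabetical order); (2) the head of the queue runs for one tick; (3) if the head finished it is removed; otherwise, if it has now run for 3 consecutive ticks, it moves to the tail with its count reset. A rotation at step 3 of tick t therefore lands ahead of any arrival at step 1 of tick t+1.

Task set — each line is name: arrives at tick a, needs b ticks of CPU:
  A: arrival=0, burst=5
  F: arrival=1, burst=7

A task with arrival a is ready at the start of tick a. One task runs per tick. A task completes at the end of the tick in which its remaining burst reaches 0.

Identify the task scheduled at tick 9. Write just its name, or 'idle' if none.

t=0: queue=[A] q_used=0 → run A
t=1: queue=[A,F] q_used=1 → run A
t=2: queue=[A,F] q_used=2 → run A
t=3: queue=[F,A] q_used=0 → run F
t=4: queue=[F,A] q_used=1 → run F
t=5: queue=[F,A] q_used=2 → run F
t=6: queue=[A,F] q_used=0 → run A
t=7: queue=[A,F] q_used=1 → run A
t=8: queue=[F] q_used=0 → run F
t=9: queue=[F] q_used=1 → run F
t=10: queue=[F] q_used=2 → run F
t=11: queue=[F] q_used=0 → run F
t=12: (idle)

running at tick 9 = F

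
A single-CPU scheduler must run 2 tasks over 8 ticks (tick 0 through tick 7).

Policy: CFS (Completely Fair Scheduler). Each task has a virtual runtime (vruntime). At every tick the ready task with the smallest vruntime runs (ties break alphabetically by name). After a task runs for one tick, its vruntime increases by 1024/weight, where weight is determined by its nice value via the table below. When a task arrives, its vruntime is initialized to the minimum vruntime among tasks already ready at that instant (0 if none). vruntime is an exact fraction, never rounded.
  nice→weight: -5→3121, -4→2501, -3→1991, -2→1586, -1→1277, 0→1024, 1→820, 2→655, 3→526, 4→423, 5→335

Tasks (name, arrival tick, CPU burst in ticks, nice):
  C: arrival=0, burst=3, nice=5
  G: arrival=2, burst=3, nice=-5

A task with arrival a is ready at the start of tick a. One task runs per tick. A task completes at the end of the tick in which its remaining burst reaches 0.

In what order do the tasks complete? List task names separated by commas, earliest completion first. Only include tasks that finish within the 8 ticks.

t=0: vr[C=0] → run C
t=1: vr[C=1024/335] → run C
t=2: vr[C=2048/335 G=2048/335] → run C
t=3: vr[G=2048/335] → run G
t=4: vr[G=6734848/1045535] → run G
t=5: vr[G=7077888/1045535] → run G
t=6: (idle)
t=7: (idle)

completion order = C, G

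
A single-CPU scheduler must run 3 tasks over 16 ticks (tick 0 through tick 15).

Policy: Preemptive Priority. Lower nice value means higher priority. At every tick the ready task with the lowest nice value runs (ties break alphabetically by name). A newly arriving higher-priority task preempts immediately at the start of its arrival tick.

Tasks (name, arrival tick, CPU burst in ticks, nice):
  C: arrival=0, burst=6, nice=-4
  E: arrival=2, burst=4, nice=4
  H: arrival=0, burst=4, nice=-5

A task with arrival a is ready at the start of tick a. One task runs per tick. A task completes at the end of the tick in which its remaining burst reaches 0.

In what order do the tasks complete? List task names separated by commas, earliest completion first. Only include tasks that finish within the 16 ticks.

t=0: ready={C,H} → run H
t=1: ready={C,H} → run H
t=2: ready={C,E,H} → run H
t=3: ready={C,E,H} → run H
t=4: ready={C,E} → run C
t=5: ready={C,E} → run C
t=6: ready={C,E} → run C
t=7: ready={C,E} → run C
t=8: ready={C,E} → run C
t=9: ready={C,E} → run C
t=10: ready={E} → run E
t=11: ready={E} → run E
t=12: ready={E} → run E
t=13: ready={E} → run E
t=14: (idle)
t=15: (idle)

completion order = H, C, E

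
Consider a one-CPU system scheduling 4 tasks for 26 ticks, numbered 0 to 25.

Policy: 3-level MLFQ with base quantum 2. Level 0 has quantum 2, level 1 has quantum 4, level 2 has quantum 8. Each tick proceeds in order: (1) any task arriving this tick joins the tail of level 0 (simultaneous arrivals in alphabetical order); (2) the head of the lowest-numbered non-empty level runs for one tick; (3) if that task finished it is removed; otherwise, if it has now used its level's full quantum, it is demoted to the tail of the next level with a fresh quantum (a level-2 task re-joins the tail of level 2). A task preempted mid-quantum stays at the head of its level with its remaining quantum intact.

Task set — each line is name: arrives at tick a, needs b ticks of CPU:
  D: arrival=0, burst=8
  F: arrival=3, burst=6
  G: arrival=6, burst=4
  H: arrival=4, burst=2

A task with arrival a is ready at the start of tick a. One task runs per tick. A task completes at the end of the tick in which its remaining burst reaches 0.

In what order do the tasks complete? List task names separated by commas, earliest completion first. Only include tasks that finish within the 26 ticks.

t=0: L0/L1/L2 = D/-/- → run D
t=1: L0/L1/L2 = D/-/- → run D
t=2: L0/L1/L2 = -/D/- → run D
t=3: L0/L1/L2 = F/D/- → run F
t=4: L0/L1/L2 = FH/D/- → run F
t=5: L0/L1/L2 = H/DF/- → run H
t=6: L0/L1/L2 = HG/DF/- → run H
t=7: L0/L1/L2 = G/DF/- → run G
t=8: L0/L1/L2 = G/DF/- → run G
t=9: L0/L1/L2 = -/DFG/- → run D
t=10: L0/L1/L2 = -/DFG/- → run D
t=11: L0/L1/L2 = -/DFG/- → run D
t=12: L0/L1/L2 = -/FG/D → run F
t=13: L0/L1/L2 = -/FG/D → run F
t=14: L0/L1/L2 = -/FG/D → run F
t=15: L0/L1/L2 = -/FG/D → run F
t=16: L0/L1/L2 = -/G/D → run G
t=17: L0/L1/L2 = -/G/D → run G
t=18: L0/L1/L2 = -/-/D → run D
t=19: L0/L1/L2 = -/-/D → run D
t=20: (idle)
t=21: (idle)
t=22: (idle)
t=23: (idle)
t=24: (idle)
t=25: (idle)

completion order = H, F, G, D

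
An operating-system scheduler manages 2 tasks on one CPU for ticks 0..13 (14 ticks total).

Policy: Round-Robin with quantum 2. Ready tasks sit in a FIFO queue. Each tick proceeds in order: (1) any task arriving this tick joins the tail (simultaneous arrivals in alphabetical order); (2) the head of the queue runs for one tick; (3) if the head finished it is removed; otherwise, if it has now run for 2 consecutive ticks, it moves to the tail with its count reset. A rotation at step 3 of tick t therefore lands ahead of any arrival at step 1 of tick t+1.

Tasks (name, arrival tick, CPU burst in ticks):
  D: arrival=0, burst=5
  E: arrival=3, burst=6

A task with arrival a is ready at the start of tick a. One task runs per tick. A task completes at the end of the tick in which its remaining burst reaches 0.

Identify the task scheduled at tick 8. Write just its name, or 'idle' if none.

t=0: queue=[D] q_used=0 → run D
t=1: queue=[D] q_used=1 → run D
t=2: queue=[D] q_used=0 → run D
t=3: queue=[D,E] q_used=1 → run D
t=4: queue=[E,D] q_used=0 → run E
t=5: queue=[E,D] q_used=1 → run E
t=6: queue=[D,E] q_used=0 → run D
t=7: queue=[E] q_used=0 → run E
t=8: queue=[E] q_used=1 → run E
t=9: queue=[E] q_used=0 → run E
t=10: queue=[E] q_used=1 → run E
t=11: (idle)
t=12: (idle)
t=13: (idle)

running at tick 8 = E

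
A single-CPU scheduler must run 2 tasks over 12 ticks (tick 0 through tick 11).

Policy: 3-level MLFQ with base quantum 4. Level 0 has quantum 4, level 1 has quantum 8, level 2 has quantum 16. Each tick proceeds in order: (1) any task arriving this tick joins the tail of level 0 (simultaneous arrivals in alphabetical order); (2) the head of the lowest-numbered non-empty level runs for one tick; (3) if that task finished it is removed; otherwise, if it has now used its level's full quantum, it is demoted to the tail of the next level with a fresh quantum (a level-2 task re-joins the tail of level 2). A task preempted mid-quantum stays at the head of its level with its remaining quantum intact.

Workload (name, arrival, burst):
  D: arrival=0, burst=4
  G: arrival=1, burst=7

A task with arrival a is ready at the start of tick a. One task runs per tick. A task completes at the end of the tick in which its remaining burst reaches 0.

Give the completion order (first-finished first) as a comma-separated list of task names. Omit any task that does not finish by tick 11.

completion order = D, G

t=0: L0/L1/L2 = D/-/- → run D
t=1: L0/L1/L2 = DG/-/- → run D
t=2: L0/L1/L2 = DG/-/- → run D
t=3: L0/L1/L2 = DG/-/- → run D
t=4: L0/L1/L2 = G/-/- → run G
t=5: L0/L1/L2 = G/-/- → run G
t=6: L0/L1/L2 = G/-/- → run G
t=7: L0/L1/L2 = G/-/- → run G
t=8: L0/L1/L2 = -/G/- → run G
t=9: L0/L1/L2 = -/G/- → run G
t=10: L0/L1/L2 = -/G/- → run G
t=11: (idle)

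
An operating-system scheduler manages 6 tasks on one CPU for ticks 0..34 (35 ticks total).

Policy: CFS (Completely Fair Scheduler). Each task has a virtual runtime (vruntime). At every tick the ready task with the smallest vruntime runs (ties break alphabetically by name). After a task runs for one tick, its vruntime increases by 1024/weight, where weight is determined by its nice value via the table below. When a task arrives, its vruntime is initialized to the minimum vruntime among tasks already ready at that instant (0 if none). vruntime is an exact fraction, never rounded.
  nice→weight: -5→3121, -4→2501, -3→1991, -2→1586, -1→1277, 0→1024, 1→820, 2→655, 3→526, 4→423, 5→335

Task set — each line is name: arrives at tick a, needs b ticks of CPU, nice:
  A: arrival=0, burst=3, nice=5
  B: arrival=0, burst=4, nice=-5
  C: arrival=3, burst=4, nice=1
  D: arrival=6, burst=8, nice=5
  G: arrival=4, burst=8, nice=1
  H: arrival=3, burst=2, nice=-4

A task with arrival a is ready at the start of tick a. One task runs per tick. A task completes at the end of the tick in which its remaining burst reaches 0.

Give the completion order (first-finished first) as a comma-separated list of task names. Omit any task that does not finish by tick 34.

t=0: vr[A=0 B=0] → run A
t=1: vr[A=1024/335 B=0] → run B
t=2: vr[A=1024/335 B=1024/3121] → run B
t=3: vr[A=1024/335 B=2048/3121 C=2048/3121 H=2048/3121] → run B
t=4: vr[A=1024/335 B=3072/3121 C=2048/3121 G=2048/3121 H=2048/3121] → run C
t=5: vr[A=1024/335 B=3072/3121 C=1218816/639805 G=2048/3121 H=2048/3121] → run G
t=6: vr[A=1024/335 B=3072/3121 C=1218816/639805 D=2048/3121 G=1218816/639805 H=2048/3121] → run D
t=7: vr[A=1024/335 B=3072/3121 C=1218816/639805 D=3881984/1045535 G=1218816/639805 H=2048/3121] → run H
t=8: vr[A=1024/335 B=3072/3121 C=1218816/639805 D=3881984/1045535 G=1218816/639805 H=8317952/7805621] → run B
t=9: vr[A=1024/335 C=1218816/639805 D=3881984/1045535 G=1218816/639805 H=8317952/7805621] → run H
t=10: vr[A=1024/335 C=1218816/639805 D=3881984/1045535 G=1218816/639805] → run C
t=11: vr[A=1024/335 C=2017792/639805 D=3881984/1045535 G=1218816/639805] → run G
t=12: vr[A=1024/335 C=2017792/639805 D=3881984/1045535 G=2017792/639805] → run A
t=13: vr[A=2048/335 C=2017792/639805 D=3881984/1045535 G=2017792/639805] → run C
t=14: vr[A=2048/335 C=2816768/639805 D=3881984/1045535 G=2017792/639805] → run G
t=15: vr[A=2048/335 C=2816768/639805 D=3881984/1045535 G=2816768/639805] → run D
t=16: vr[A=2048/335 C=2816768/639805 D=7077888/1045535 G=2816768/639805] → run C
t=17: vr[A=2048/335 D=7077888/1045535 G=2816768/639805] → run G
t=18: vr[A=2048/335 D=7077888/1045535 G=3615744/639805] → run G
t=19: vr[A=2048/335 D=7077888/1045535 G=882944/127961] → run A
t=20: vr[D=7077888/1045535 G=882944/127961] → run D
t=21: vr[D=10273792/1045535 G=882944/127961] → run G
t=22: vr[D=10273792/1045535 G=5213696/639805] → run G
t=23: vr[D=10273792/1045535 G=6012672/639805] → run G
t=24: vr[D=10273792/1045535] → run D
t=25: vr[D=13469696/1045535] → run D
t=26: vr[D=3333120/209107] → run D
t=27: vr[D=19861504/1045535] → run D
t=28: vr[D=23057408/1045535] → run D
t=29: (idle)
t=30: (idle)
t=31: (idle)
t=32: (idle)
t=33: (idle)
t=34: (idle)

completion order = B, H, C, A, G, D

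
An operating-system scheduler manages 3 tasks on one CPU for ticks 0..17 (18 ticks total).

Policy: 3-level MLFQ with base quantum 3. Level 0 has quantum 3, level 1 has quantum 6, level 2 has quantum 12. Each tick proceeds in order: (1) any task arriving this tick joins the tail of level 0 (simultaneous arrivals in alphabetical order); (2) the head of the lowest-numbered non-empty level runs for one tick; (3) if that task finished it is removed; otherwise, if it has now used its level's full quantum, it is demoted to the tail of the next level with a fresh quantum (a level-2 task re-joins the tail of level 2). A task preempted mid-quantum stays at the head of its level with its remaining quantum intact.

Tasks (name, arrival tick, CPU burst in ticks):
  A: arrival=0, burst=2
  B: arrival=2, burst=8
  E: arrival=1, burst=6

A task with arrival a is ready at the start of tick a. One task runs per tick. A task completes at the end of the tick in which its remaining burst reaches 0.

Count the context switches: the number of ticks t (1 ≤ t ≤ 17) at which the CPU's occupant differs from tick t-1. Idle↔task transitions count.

t=0: L0/L1/L2 = A/-/- → run A
t=1: L0/L1/L2 = AE/-/- → run A
t=2: L0/L1/L2 = EB/-/- → run E
t=3: L0/L1/L2 = EB/-/- → run E
t=4: L0/L1/L2 = EB/-/- → run E
t=5: L0/L1/L2 = B/E/- → run B
t=6: L0/L1/L2 = B/E/- → run B
t=7: L0/L1/L2 = B/E/- → run B
t=8: L0/L1/L2 = -/EB/- → run E
t=9: L0/L1/L2 = -/EB/- → run E
t=10: L0/L1/L2 = -/EB/- → run E
t=11: L0/L1/L2 = -/B/- → run B
t=12: L0/L1/L2 = -/B/- → run B
t=13: L0/L1/L2 = -/B/- → run B
t=14: L0/L1/L2 = -/B/- → run B
t=15: L0/L1/L2 = -/B/- → run B
t=16: (idle)
t=17: (idle)

context switches = 5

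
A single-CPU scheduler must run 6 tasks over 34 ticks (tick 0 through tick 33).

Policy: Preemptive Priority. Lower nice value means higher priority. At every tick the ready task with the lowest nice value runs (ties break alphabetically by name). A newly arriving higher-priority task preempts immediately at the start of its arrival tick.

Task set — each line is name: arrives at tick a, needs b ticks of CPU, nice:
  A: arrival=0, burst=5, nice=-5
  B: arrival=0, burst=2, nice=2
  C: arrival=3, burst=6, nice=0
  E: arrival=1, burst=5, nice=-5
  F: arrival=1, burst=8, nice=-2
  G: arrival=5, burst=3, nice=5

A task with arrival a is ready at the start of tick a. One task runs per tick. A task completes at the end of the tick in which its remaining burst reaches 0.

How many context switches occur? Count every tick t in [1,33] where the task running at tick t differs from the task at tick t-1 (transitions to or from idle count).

t=0: ready={A,B} → run A
t=1: ready={A,B,E,F} → run A
t=2: ready={A,B,E,F} → run A
t=3: ready={A,B,C,E,F} → run A
t=4: ready={A,B,C,E,F} → run A
t=5: ready={B,C,E,F,G} → run E
t=6: ready={B,C,E,F,G} → run E
t=7: ready={B,C,E,F,G} → run E
t=8: ready={B,C,E,F,G} → run E
t=9: ready={B,C,E,F,G} → run E
t=10: ready={B,C,F,G} → run F
t=11: ready={B,C,F,G} → run F
t=12: ready={B,C,F,G} → run F
t=13: ready={B,C,F,G} → run F
t=14: ready={B,C,F,G} → run F
t=15: ready={B,C,F,G} → run F
t=16: ready={B,C,F,G} → run F
t=17: ready={B,C,F,G} → run F
t=18: ready={B,C,G} → run C
t=19: ready={B,C,G} → run C
t=20: ready={B,C,G} → run C
t=21: ready={B,C,G} → run C
t=22: ready={B,C,G} → run C
t=23: ready={B,C,G} → run C
t=24: ready={B,G} → run B
t=25: ready={B,G} → run B
t=26: ready={G} → run G
t=27: ready={G} → run G
t=28: ready={G} → run G
t=29: (idle)
t=30: (idle)
t=31: (idle)
t=32: (idle)
t=33: (idle)

context switches = 6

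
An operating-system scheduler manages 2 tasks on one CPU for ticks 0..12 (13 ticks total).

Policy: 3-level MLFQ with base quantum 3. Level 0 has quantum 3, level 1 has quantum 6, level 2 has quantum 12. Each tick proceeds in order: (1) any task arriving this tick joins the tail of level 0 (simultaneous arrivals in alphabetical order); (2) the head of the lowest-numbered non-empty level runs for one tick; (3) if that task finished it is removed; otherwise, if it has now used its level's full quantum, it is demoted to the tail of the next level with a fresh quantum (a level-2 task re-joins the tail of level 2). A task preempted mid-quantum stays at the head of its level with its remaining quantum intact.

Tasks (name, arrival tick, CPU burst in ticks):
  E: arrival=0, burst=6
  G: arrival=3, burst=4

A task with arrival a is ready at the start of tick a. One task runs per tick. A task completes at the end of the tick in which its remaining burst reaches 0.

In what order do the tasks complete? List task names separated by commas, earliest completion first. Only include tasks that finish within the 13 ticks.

t=0: L0/L1/L2 = E/-/- → run E
t=1: L0/L1/L2 = E/-/- → run E
t=2: L0/L1/L2 = E/-/- → run E
t=3: L0/L1/L2 = G/E/- → run G
t=4: L0/L1/L2 = G/E/- → run G
t=5: L0/L1/L2 = G/E/- → run G
t=6: L0/L1/L2 = -/EG/- → run E
t=7: L0/L1/L2 = -/EG/- → run E
t=8: L0/L1/L2 = -/EG/- → run E
t=9: L0/L1/L2 = -/G/- → run G
t=10: (idle)
t=11: (idle)
t=12: (idle)

completion order = E, G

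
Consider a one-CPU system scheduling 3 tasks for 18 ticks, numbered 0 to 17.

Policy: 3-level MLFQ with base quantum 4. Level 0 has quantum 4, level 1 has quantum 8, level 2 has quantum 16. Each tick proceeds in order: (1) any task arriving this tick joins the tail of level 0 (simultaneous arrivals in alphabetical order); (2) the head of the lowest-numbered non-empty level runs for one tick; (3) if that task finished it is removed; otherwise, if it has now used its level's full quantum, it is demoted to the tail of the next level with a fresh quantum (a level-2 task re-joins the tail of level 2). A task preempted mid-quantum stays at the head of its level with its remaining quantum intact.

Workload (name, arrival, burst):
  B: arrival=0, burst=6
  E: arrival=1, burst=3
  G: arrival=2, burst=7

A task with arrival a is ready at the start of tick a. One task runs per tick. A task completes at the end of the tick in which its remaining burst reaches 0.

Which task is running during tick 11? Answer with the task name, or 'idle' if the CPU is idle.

t=0: L0/L1/L2 = B/-/- → run B
t=1: L0/L1/L2 = BE/-/- → run B
t=2: L0/L1/L2 = BEG/-/- → run B
t=3: L0/L1/L2 = BEG/-/- → run B
t=4: L0/L1/L2 = EG/B/- → run E
t=5: L0/L1/L2 = EG/B/- → run E
t=6: L0/L1/L2 = EG/B/- → run E
t=7: L0/L1/L2 = G/B/- → run G
t=8: L0/L1/L2 = G/B/- → run G
t=9: L0/L1/L2 = G/B/- → run G
t=10: L0/L1/L2 = G/B/- → run G
t=11: L0/L1/L2 = -/BG/- → run B
t=12: L0/L1/L2 = -/BG/- → run B
t=13: L0/L1/L2 = -/G/- → run G
t=14: L0/L1/L2 = -/G/- → run G
t=15: L0/L1/L2 = -/G/- → run G
t=16: (idle)
t=17: (idle)

running at tick 11 = B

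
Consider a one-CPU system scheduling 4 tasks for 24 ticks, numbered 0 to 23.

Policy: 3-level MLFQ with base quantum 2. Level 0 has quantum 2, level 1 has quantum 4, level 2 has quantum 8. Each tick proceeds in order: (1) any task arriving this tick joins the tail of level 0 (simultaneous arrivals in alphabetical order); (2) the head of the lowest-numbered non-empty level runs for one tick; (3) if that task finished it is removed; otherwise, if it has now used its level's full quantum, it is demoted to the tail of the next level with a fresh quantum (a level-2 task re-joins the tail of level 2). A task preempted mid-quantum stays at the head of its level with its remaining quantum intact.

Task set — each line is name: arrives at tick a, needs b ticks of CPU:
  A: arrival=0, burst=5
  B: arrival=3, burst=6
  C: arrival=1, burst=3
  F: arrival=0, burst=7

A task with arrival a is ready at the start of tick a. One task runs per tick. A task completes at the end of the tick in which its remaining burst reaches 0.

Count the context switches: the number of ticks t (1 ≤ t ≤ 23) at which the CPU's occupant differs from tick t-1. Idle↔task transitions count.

context switches = 9

t=0: L0/L1/L2 = AF/-/- → run A
t=1: L0/L1/L2 = AFC/-/- → run A
t=2: L0/L1/L2 = FC/A/- → run F
t=3: L0/L1/L2 = FCB/A/- → run F
t=4: L0/L1/L2 = CB/AF/- → run C
t=5: L0/L1/L2 = CB/AF/- → run C
t=6: L0/L1/L2 = B/AFC/- → run B
t=7: L0/L1/L2 = B/AFC/- → run B
t=8: L0/L1/L2 = -/AFCB/- → run A
t=9: L0/L1/L2 = -/AFCB/- → run A
t=10: L0/L1/L2 = -/AFCB/- → run A
t=11: L0/L1/L2 = -/FCB/- → run F
t=12: L0/L1/L2 = -/FCB/- → run F
t=13: L0/L1/L2 = -/FCB/- → run F
t=14: L0/L1/L2 = -/FCB/- → run F
t=15: L0/L1/L2 = -/CB/F → run C
t=16: L0/L1/L2 = -/B/F → run B
t=17: L0/L1/L2 = -/B/F → run B
t=18: L0/L1/L2 = -/B/F → run B
t=19: L0/L1/L2 = -/B/F → run B
t=20: L0/L1/L2 = -/-/F → run F
t=21: (idle)
t=22: (idle)
t=23: (idle)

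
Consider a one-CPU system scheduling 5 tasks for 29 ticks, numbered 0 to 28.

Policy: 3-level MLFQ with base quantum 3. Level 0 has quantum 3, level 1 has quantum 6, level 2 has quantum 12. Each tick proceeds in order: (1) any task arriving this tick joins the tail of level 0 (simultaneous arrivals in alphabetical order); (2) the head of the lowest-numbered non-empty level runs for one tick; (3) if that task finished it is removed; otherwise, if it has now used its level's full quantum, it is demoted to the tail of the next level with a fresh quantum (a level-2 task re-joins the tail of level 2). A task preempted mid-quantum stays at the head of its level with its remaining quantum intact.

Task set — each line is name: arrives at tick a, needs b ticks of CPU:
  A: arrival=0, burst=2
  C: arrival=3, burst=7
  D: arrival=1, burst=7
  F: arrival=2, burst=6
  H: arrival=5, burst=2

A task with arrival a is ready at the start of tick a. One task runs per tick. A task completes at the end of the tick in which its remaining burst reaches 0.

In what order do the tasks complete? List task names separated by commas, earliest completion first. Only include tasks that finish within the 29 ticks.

completion order = A, H, D, F, C

t=0: L0/L1/L2 = A/-/- → run A
t=1: L0/L1/L2 = AD/-/- → run A
t=2: L0/L1/L2 = DF/-/- → run D
t=3: L0/L1/L2 = DFC/-/- → run D
t=4: L0/L1/L2 = DFC/-/- → run D
t=5: L0/L1/L2 = FCH/D/- → run F
t=6: L0/L1/L2 = FCH/D/- → run F
t=7: L0/L1/L2 = FCH/D/- → run F
t=8: L0/L1/L2 = CH/DF/- → run C
t=9: L0/L1/L2 = CH/DF/- → run C
t=10: L0/L1/L2 = CH/DF/- → run C
t=11: L0/L1/L2 = H/DFC/- → run H
t=12: L0/L1/L2 = H/DFC/- → run H
t=13: L0/L1/L2 = -/DFC/- → run D
t=14: L0/L1/L2 = -/DFC/- → run D
t=15: L0/L1/L2 = -/DFC/- → run D
t=16: L0/L1/L2 = -/DFC/- → run D
t=17: L0/L1/L2 = -/FC/- → run F
t=18: L0/L1/L2 = -/FC/- → run F
t=19: L0/L1/L2 = -/FC/- → run F
t=20: L0/L1/L2 = -/C/- → run C
t=21: L0/L1/L2 = -/C/- → run C
t=22: L0/L1/L2 = -/C/- → run C
t=23: L0/L1/L2 = -/C/- → run C
t=24: (idle)
t=25: (idle)
t=26: (idle)
t=27: (idle)
t=28: (idle)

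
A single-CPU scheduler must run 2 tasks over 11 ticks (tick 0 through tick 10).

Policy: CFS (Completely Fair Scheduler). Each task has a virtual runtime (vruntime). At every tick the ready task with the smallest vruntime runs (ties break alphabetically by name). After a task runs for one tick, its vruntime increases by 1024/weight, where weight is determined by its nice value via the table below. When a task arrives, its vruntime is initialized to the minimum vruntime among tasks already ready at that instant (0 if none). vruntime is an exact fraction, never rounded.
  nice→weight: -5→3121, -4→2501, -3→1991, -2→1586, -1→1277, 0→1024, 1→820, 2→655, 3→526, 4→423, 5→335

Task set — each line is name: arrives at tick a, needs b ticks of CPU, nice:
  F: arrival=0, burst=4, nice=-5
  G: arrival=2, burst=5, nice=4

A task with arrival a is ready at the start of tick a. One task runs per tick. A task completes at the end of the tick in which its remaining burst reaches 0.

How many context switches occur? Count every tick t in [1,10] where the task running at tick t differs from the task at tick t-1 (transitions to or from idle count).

t=0: vr[F=0] → run F
t=1: vr[F=1024/3121] → run F
t=2: vr[F=2048/3121 G=2048/3121] → run F
t=3: vr[F=3072/3121 G=2048/3121] → run G
t=4: vr[F=3072/3121 G=4062208/1320183] → run F
t=5: vr[G=4062208/1320183] → run G
t=6: vr[G=7258112/1320183] → run G
t=7: vr[G=3484672/440061] → run G
t=8: vr[G=13649920/1320183] → run G
t=9: (idle)
t=10: (idle)

context switches = 4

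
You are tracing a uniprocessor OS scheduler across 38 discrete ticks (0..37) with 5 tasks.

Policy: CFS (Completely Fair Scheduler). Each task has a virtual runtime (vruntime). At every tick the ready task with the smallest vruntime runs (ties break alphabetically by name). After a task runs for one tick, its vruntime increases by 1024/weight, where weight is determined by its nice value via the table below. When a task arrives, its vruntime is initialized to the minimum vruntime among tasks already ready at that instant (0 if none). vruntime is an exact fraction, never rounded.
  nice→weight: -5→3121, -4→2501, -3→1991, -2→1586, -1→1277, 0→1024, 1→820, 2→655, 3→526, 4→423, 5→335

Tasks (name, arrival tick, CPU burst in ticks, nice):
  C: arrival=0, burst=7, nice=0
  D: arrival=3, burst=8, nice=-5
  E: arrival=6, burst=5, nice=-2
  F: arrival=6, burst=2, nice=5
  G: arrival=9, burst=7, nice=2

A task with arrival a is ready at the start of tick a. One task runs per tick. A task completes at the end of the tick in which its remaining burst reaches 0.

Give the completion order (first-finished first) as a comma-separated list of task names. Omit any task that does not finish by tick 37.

completion order = D, C, E, F, G

t=0: vr[C=0] → run C
t=1: vr[C=1] → run C
t=2: vr[C=2] → run C
t=3: vr[C=3 D=3] → run C
t=4: vr[C=4 D=3] → run D
t=5: vr[C=4 D=10387/3121] → run D
t=6: vr[C=4 D=11411/3121 E=11411/3121 F=11411/3121] → run D
t=7: vr[C=4 D=12435/3121 E=11411/3121 F=11411/3121] → run E
t=8: vr[C=4 D=12435/3121 E=10646875/2474953 F=11411/3121] → run F
t=9: vr[C=4 D=12435/3121 E=10646875/2474953 F=7018589/1045535 G=12435/3121] → run D
t=10: vr[C=4 D=13459/3121 E=10646875/2474953 F=7018589/1045535 G=12435/3121] → run G
t=11: vr[C=4 D=13459/3121 E=10646875/2474953 F=7018589/1045535 G=11340829/2044255] → run C
t=12: vr[C=5 D=13459/3121 E=10646875/2474953 F=7018589/1045535 G=11340829/2044255] → run E
t=13: vr[C=5 D=13459/3121 E=12244827/2474953 F=7018589/1045535 G=11340829/2044255] → run D
t=14: vr[C=5 D=14483/3121 E=12244827/2474953 F=7018589/1045535 G=11340829/2044255] → run D
t=15: vr[C=5 D=15507/3121 E=12244827/2474953 F=7018589/1045535 G=11340829/2044255] → run E
t=16: vr[C=5 D=15507/3121 E=13842779/2474953 F=7018589/1045535 G=11340829/2044255] → run D
t=17: vr[C=5 D=16531/3121 E=13842779/2474953 F=7018589/1045535 G=11340829/2044255] → run C
t=18: vr[C=6 D=16531/3121 E=13842779/2474953 F=7018589/1045535 G=11340829/2044255] → run D
t=19: vr[C=6 E=13842779/2474953 F=7018589/1045535 G=11340829/2044255] → run G
t=20: vr[C=6 E=13842779/2474953 F=7018589/1045535 G=14536733/2044255] → run E
t=21: vr[C=6 E=15440731/2474953 F=7018589/1045535 G=14536733/2044255] → run C
t=22: vr[E=15440731/2474953 F=7018589/1045535 G=14536733/2044255] → run E
t=23: vr[F=7018589/1045535 G=14536733/2044255] → run F
t=24: vr[G=14536733/2044255] → run G
t=25: vr[G=17732637/2044255] → run G
t=26: vr[G=20928541/2044255] → run G
t=27: vr[G=4824889/408851] → run G
t=28: vr[G=27320349/2044255] → run G
t=29: (idle)
t=30: (idle)
t=31: (idle)
t=32: (idle)
t=33: (idle)
t=34: (idle)
t=35: (idle)
t=36: (idle)
t=37: (idle)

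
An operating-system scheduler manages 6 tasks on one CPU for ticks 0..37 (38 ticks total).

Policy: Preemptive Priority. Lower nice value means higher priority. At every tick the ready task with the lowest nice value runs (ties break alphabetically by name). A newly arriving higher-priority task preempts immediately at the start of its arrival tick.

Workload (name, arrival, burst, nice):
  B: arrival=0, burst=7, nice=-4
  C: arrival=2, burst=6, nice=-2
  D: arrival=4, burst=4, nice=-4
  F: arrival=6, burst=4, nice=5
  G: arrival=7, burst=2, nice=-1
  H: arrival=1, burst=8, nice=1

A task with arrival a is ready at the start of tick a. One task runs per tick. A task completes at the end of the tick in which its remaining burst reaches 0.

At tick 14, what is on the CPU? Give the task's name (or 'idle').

running at tick 14 = C

t=0: ready={B} → run B
t=1: ready={B,H} → run B
t=2: ready={B,C,H} → run B
t=3: ready={B,C,H} → run B
t=4: ready={B,C,D,H} → run B
t=5: ready={B,C,D,H} → run B
t=6: ready={B,C,D,F,H} → run B
t=7: ready={C,D,F,G,H} → run D
t=8: ready={C,D,F,G,H} → run D
t=9: ready={C,D,F,G,H} → run D
t=10: ready={C,D,F,G,H} → run D
t=11: ready={C,F,G,H} → run C
t=12: ready={C,F,G,H} → run C
t=13: ready={C,F,G,H} → run C
t=14: ready={C,F,G,H} → run C
t=15: ready={C,F,G,H} → run C
t=16: ready={C,F,G,H} → run C
t=17: ready={F,G,H} → run G
t=18: ready={F,G,H} → run G
t=19: ready={F,H} → run H
t=20: ready={F,H} → run H
t=21: ready={F,H} → run H
t=22: ready={F,H} → run H
t=23: ready={F,H} → run H
t=24: ready={F,H} → run H
t=25: ready={F,H} → run H
t=26: ready={F,H} → run H
t=27: ready={F} → run F
t=28: ready={F} → run F
t=29: ready={F} → run F
t=30: ready={F} → run F
t=31: (idle)
t=32: (idle)
t=33: (idle)
t=34: (idle)
t=35: (idle)
t=36: (idle)
t=37: (idle)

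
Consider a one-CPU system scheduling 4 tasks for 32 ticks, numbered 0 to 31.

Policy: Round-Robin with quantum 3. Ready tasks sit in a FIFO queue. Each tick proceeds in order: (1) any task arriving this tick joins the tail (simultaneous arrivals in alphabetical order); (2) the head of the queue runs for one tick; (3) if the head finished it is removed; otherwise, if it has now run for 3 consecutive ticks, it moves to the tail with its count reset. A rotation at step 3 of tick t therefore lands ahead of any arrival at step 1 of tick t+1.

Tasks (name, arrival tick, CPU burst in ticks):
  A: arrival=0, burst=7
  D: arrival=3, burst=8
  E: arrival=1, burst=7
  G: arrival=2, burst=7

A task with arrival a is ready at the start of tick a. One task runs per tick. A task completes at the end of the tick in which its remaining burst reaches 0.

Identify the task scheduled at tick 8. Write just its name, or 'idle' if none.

t=0: queue=[A] q_used=0 → run A
t=1: queue=[A,E] q_used=1 → run A
t=2: queue=[A,E,G] q_used=2 → run A
t=3: queue=[E,G,A,D] q_used=0 → run E
t=4: queue=[E,G,A,D] q_used=1 → run E
t=5: queue=[E,G,A,D] q_used=2 → run E
t=6: queue=[G,A,D,E] q_used=0 → run G
t=7: queue=[G,A,D,E] q_used=1 → run G
t=8: queue=[G,A,D,E] q_used=2 → run G
t=9: queue=[A,D,E,G] q_used=0 → run A
t=10: queue=[A,D,E,G] q_used=1 → run A
t=11: queue=[A,D,E,G] q_used=2 → run A
t=12: queue=[D,E,G,A] q_used=0 → run D
t=13: queue=[D,E,G,A] q_used=1 → run D
t=14: queue=[D,E,G,A] q_used=2 → run D
t=15: queue=[E,G,A,D] q_used=0 → run E
t=16: queue=[E,G,A,D] q_used=1 → run E
t=17: queue=[E,G,A,D] q_used=2 → run E
t=18: queue=[G,A,D,E] q_used=0 → run G
t=19: queue=[G,A,D,E] q_used=1 → run G
t=20: queue=[G,A,D,E] q_used=2 → run G
t=21: queue=[A,D,E,G] q_used=0 → run A
t=22: queue=[D,E,G] q_used=0 → run D
t=23: queue=[D,E,G] q_used=1 → run D
t=24: queue=[D,E,G] q_used=2 → run D
t=25: queue=[E,G,D] q_used=0 → run E
t=26: queue=[G,D] q_used=0 → run G
t=27: queue=[D] q_used=0 → run D
t=28: queue=[D] q_used=1 → run D
t=29: (idle)
t=30: (idle)
t=31: (idle)

running at tick 8 = G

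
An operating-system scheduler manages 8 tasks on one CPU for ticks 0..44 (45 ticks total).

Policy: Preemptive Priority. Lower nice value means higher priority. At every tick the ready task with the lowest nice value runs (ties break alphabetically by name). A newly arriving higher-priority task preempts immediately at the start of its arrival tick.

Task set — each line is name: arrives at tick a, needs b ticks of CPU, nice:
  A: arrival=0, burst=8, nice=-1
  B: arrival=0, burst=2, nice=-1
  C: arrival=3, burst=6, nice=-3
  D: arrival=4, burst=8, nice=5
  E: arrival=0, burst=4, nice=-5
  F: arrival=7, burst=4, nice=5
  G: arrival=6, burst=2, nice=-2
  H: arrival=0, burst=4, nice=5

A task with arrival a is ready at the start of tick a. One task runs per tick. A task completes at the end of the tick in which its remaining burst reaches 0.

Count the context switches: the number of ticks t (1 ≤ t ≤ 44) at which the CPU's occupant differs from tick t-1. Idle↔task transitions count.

t=0: ready={A,B,E,H} → run E
t=1: ready={A,B,E,H} → run E
t=2: ready={A,B,E,H} → run E
t=3: ready={A,B,C,E,H} → run E
t=4: ready={A,B,C,D,H} → run C
t=5: ready={A,B,C,D,H} → run C
t=6: ready={A,B,C,D,G,H} → run C
t=7: ready={A,B,C,D,F,G,H} → run C
t=8: ready={A,B,C,D,F,G,H} → run C
t=9: ready={A,B,C,D,F,G,H} → run C
t=10: ready={A,B,D,F,G,H} → run G
t=11: ready={A,B,D,F,G,H} → run G
t=12: ready={A,B,D,F,H} → run A
t=13: ready={A,B,D,F,H} → run A
t=14: ready={A,B,D,F,H} → run A
t=15: ready={A,B,D,F,H} → run A
t=16: ready={A,B,D,F,H} → run A
t=17: ready={A,B,D,F,H} → run A
t=18: ready={A,B,D,F,H} → run A
t=19: ready={A,B,D,F,H} → run A
t=20: ready={B,D,F,H} → run B
t=21: ready={B,D,F,H} → run B
t=22: ready={D,F,H} → run D
t=23: ready={D,F,H} → run D
t=24: ready={D,F,H} → run D
t=25: ready={D,F,H} → run D
t=26: ready={D,F,H} → run D
t=27: ready={D,F,H} → run D
t=28: ready={D,F,H} → run D
t=29: ready={D,F,H} → run D
t=30: ready={F,H} → run F
t=31: ready={F,H} → run F
t=32: ready={F,H} → run F
t=33: ready={F,H} → run F
t=34: ready={H} → run H
t=35: ready={H} → run H
t=36: ready={H} → run H
t=37: ready={H} → run H
t=38: (idle)
t=39: (idle)
t=40: (idle)
t=41: (idle)
t=42: (idle)
t=43: (idle)
t=44: (idle)

context switches = 8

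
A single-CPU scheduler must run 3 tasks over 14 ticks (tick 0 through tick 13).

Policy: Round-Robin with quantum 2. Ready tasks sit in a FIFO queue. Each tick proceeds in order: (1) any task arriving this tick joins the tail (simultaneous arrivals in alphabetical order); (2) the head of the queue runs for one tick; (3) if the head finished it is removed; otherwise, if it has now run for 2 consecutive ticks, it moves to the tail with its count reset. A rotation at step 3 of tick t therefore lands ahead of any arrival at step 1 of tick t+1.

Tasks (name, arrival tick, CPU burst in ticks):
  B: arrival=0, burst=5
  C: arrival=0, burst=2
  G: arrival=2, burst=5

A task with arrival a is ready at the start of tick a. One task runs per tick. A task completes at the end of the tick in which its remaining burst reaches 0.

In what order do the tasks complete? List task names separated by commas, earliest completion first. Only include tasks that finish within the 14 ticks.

t=0: queue=[B,C] q_used=0 → run B
t=1: queue=[B,C] q_used=1 → run B
t=2: queue=[C,B,G] q_used=0 → run C
t=3: queue=[C,B,G] q_used=1 → run C
t=4: queue=[B,G] q_used=0 → run B
t=5: queue=[B,G] q_used=1 → run B
t=6: queue=[G,B] q_used=0 → run G
t=7: queue=[G,B] q_used=1 → run G
t=8: queue=[B,G] q_used=0 → run B
t=9: queue=[G] q_used=0 → run G
t=10: queue=[G] q_used=1 → run G
t=11: queue=[G] q_used=0 → run G
t=12: (idle)
t=13: (idle)

completion order = C, B, G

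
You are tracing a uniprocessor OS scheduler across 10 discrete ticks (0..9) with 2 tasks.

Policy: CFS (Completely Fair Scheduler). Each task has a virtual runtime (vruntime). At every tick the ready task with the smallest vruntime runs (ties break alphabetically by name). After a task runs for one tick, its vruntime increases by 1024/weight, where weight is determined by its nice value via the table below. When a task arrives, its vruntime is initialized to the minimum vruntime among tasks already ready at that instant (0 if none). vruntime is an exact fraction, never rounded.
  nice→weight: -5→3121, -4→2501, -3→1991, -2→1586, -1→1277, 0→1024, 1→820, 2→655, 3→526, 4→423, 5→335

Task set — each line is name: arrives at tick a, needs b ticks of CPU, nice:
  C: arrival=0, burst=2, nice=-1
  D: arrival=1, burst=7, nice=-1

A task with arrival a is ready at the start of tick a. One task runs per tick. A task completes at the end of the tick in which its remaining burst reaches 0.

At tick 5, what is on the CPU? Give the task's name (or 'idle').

t=0: vr[C=0] → run C
t=1: vr[C=1024/1277 D=1024/1277] → run C
t=2: vr[D=1024/1277] → run D
t=3: vr[D=2048/1277] → run D
t=4: vr[D=3072/1277] → run D
t=5: vr[D=4096/1277] → run D
t=6: vr[D=5120/1277] → run D
t=7: vr[D=6144/1277] → run D
t=8: vr[D=7168/1277] → run D
t=9: (idle)

running at tick 5 = D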